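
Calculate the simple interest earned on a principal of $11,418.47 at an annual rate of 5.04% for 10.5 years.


Simple interest formula: I = P × r × t
I = $11,418.47 × 0.0504 × 10.5
I = $6,042.65

I = P × r × t = $6,042.65


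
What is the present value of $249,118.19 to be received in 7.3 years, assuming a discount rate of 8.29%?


Present value formula: PV = FV / (1 + r)^t
PV = $249,118.19 / (1 + 0.0829)^7.3
PV = $249,118.19 / 1.7885249
PV = $139,286.96

PV = FV / (1 + r)^t = $139,286.96


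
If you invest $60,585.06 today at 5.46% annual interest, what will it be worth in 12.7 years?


Future value formula: FV = PV × (1 + r)^t
FV = $60,585.06 × (1 + 0.0546)^12.7
FV = $60,585.06 × 1.96433087
FV = $119,009.10

FV = PV × (1 + r)^t = $119,009.10


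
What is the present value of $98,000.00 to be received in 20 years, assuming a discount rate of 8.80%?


Present value formula: PV = FV / (1 + r)^t
PV = $98,000.00 / (1 + 0.088)^20
PV = $98,000.00 / 5.4022902
PV = $18,140.45

PV = FV / (1 + r)^t = $18,140.45


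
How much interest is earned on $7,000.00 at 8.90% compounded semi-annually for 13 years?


Compound interest earned = final amount − principal.
A = P(1 + r/n)^(nt) = $7,000.00 × (1 + 0.089/2)^(2 × 13) = $21,712.89
Interest = A − P = $21,712.89 − $7,000.00 = $14,712.89

Interest = A - P = $14,712.89


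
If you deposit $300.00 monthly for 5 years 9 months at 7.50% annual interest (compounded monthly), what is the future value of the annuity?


Future value of an ordinary annuity: FV = PMT × ((1 + r)^n − 1) / r
Monthly rate r = 0.075/12 = 0.00625, n = 69
FV = $300.00 × ((1 + 0.075/12)^69 − 1) / (0.075/12)
FV = $300.00 × 85.938560
FV = $25,781.57

FV = PMT × ((1+r)^n - 1)/r = $25,781.57


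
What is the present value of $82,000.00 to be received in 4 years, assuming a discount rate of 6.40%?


Present value formula: PV = FV / (1 + r)^t
PV = $82,000.00 / (1 + 0.064)^4
PV = $82,000.00 / 1.2816414
PV = $63,980.46

PV = FV / (1 + r)^t = $63,980.46


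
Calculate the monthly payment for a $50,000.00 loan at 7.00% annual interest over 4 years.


Loan payment formula: PMT = PV × r / (1 − (1 + r)^(−n))
Monthly rate r = 0.07/12 ≈ 0.00583333, n = 48 months
Denominator: 1 − (1 + 0.07/12)^(−48) = 0.243601
PMT = $50,000.00 × (0.07/12) / 0.243601
PMT = $1,197.31 per month

PMT = PV × r / (1-(1+r)^(-n)) = $1,197.31/month


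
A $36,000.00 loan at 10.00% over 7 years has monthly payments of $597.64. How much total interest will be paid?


Total paid over the life of the loan = PMT × n.
Total paid = $597.64 × 84 = $50,201.76
Total interest = total paid − principal = $50,201.76 − $36,000.00 = $14,201.76

Total interest = (PMT × n) - PV = $14,201.76


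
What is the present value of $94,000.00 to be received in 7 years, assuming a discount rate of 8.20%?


Present value formula: PV = FV / (1 + r)^t
PV = $94,000.00 / (1 + 0.082)^7
PV = $94,000.00 / 1.7361643
PV = $54,142.34

PV = FV / (1 + r)^t = $54,142.34


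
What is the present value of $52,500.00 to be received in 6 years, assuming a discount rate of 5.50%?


Present value formula: PV = FV / (1 + r)^t
PV = $52,500.00 / (1 + 0.055)^6
PV = $52,500.00 / 1.3788428
PV = $38,075.41

PV = FV / (1 + r)^t = $38,075.41


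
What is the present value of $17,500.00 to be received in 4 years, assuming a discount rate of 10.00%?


Present value formula: PV = FV / (1 + r)^t
PV = $17,500.00 / (1 + 0.1)^4
PV = $17,500.00 / 1.464100
PV = $11,952.74

PV = FV / (1 + r)^t = $11,952.74


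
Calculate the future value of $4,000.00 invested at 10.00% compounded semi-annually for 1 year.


Compound interest formula: A = P(1 + r/n)^(nt)
A = $4,000.00 × (1 + 0.1/2)^(2 × 1)
Growth factor: (1 + 0.1/2)^2 = 1.102500
A = $4,000.00 × 1.102500
A = $4,410.00

A = P(1 + r/n)^(nt) = $4,410.00


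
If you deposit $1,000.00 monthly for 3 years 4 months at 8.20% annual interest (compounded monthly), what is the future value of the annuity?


Future value of an ordinary annuity: FV = PMT × ((1 + r)^n − 1) / r
Monthly rate r = 0.082/12 ≈ 0.00683333, n = 40
FV = $1,000.00 × ((1 + 0.082/12)^40 − 1) / (0.082/12)
FV = $1,000.00 × 45.821996
FV = $45,822.00

FV = PMT × ((1+r)^n - 1)/r = $45,822.00


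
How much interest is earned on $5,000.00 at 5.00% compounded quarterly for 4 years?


Compound interest earned = final amount − principal.
A = P(1 + r/n)^(nt) = $5,000.00 × (1 + 0.05/4)^(4 × 4) = $6,099.45
Interest = A − P = $6,099.45 − $5,000.00 = $1,099.45

Interest = A - P = $1,099.45


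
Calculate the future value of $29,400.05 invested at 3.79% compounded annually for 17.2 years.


Compound interest formula: A = P(1 + r/n)^(nt)
A = $29,400.05 × (1 + 0.0379/1)^(1 × 17.2)
Growth factor: (1 + 0.0379/1)^17.2 = 1.8961592
A = $29,400.05 × 1.8961592
A = $55,747.18

A = P(1 + r/n)^(nt) = $55,747.18


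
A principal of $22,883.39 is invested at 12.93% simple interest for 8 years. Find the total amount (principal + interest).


Total amount formula: A = P(1 + rt) = P + P·r·t
Interest: I = P × r × t = $22,883.39 × 0.1293 × 8 = $23,670.58
A = P + I = $22,883.39 + $23,670.58 = $46,553.97

A = P + I = P(1 + rt) = $46,553.97


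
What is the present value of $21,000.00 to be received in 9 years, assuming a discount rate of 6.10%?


Present value formula: PV = FV / (1 + r)^t
PV = $21,000.00 / (1 + 0.061)^9
PV = $21,000.00 / 1.703878
PV = $12,324.83

PV = FV / (1 + r)^t = $12,324.83


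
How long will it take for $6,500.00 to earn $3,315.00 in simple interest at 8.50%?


Rearrange the simple interest formula for t:
I = P × r × t  ⇒  t = I / (P × r)
t = $3,315.00 / ($6,500.00 × 0.085)
t = 6

t = I/(P×r) = 6 years


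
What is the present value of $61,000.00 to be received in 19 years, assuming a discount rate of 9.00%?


Present value formula: PV = FV / (1 + r)^t
PV = $61,000.00 / (1 + 0.09)^19
PV = $61,000.00 / 5.141661
PV = $11,863.87

PV = FV / (1 + r)^t = $11,863.87


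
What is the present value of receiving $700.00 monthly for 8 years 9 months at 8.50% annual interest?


Present value of an ordinary annuity: PV = PMT × (1 − (1 + r)^(−n)) / r
Monthly rate r = 0.085/12 ≈ 0.00708333, n = 105
PV = $700.00 × (1 − (1 + 0.085/12)^(−105)) / (0.085/12)
PV = $700.00 × 73.895165
PV = $51,726.62

PV = PMT × (1-(1+r)^(-n))/r = $51,726.62


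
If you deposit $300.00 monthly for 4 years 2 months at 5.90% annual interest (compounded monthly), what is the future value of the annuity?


Future value of an ordinary annuity: FV = PMT × ((1 + r)^n − 1) / r
Monthly rate r = 0.059/12 ≈ 0.00491667, n = 50
FV = $300.00 × ((1 + 0.059/12)^50 − 1) / (0.059/12)
FV = $300.00 × 56.525377
FV = $16,957.61

FV = PMT × ((1+r)^n - 1)/r = $16,957.61


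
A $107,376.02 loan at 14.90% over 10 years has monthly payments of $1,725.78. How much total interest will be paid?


Total paid over the life of the loan = PMT × n.
Total paid = $1,725.78 × 120 = $207,093.60
Total interest = total paid − principal = $207,093.60 − $107,376.02 = $99,717.58

Total interest = (PMT × n) - PV = $99,717.58


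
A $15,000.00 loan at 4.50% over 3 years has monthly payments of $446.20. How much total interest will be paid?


Total paid over the life of the loan = PMT × n.
Total paid = $446.20 × 36 = $16,063.20
Total interest = total paid − principal = $16,063.20 − $15,000.00 = $1,063.20

Total interest = (PMT × n) - PV = $1,063.20


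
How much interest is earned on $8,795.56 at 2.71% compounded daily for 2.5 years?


Compound interest earned = final amount − principal.
A = P(1 + r/n)^(nt) = $8,795.56 × (1 + 0.0271/365)^(365 × 2.5) = $9,412.09
Interest = A − P = $9,412.09 − $8,795.56 = $616.53

Interest = A - P = $616.53


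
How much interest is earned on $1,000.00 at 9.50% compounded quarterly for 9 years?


Compound interest earned = final amount − principal.
A = P(1 + r/n)^(nt) = $1,000.00 × (1 + 0.095/4)^(4 × 9) = $2,327.99
Interest = A − P = $2,327.99 − $1,000.00 = $1,327.99

Interest = A - P = $1,327.99


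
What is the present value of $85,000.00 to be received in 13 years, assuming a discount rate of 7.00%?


Present value formula: PV = FV / (1 + r)^t
PV = $85,000.00 / (1 + 0.07)^13
PV = $85,000.00 / 2.409845
PV = $35,271.98

PV = FV / (1 + r)^t = $35,271.98


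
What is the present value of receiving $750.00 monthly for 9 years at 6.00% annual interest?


Present value of an ordinary annuity: PV = PMT × (1 − (1 + r)^(−n)) / r
Monthly rate r = 0.06/12 = 0.005, n = 108
PV = $750.00 × (1 − (1 + 0.06/12)^(−108)) / (0.06/12)
PV = $750.00 × 83.293424
PV = $62,470.07

PV = PMT × (1-(1+r)^(-n))/r = $62,470.07


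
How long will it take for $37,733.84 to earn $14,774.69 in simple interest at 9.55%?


Rearrange the simple interest formula for t:
I = P × r × t  ⇒  t = I / (P × r)
t = $14,774.69 / ($37,733.84 × 0.0955)
t = 4.1

t = I/(P×r) = 4.1 years


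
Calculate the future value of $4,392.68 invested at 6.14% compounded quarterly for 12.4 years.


Compound interest formula: A = P(1 + r/n)^(nt)
A = $4,392.68 × (1 + 0.0614/4)^(4 × 12.4)
Growth factor: (1 + 0.0614/4)^49.6 = 2.128837
A = $4,392.68 × 2.128837
A = $9,351.30

A = P(1 + r/n)^(nt) = $9,351.30


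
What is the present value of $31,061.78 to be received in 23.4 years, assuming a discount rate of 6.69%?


Present value formula: PV = FV / (1 + r)^t
PV = $31,061.78 / (1 + 0.0669)^23.4
PV = $31,061.78 / 4.550875
PV = $6,825.45

PV = FV / (1 + r)^t = $6,825.45


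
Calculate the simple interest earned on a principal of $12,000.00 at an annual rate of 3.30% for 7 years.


Simple interest formula: I = P × r × t
I = $12,000.00 × 0.033 × 7
I = $2,772.00

I = P × r × t = $2,772.00


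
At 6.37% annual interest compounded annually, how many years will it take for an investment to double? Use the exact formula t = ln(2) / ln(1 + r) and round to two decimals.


Doubling condition: (1 + r)^t = 2
Take ln of both sides: t × ln(1 + r) = ln(2)
t = ln(2) / ln(1 + r)
t = 0.693147 / 0.061753
t = 11.22

t = ln(2) / ln(1 + r) = 11.22 years


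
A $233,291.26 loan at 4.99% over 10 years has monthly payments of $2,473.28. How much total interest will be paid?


Total paid over the life of the loan = PMT × n.
Total paid = $2,473.28 × 120 = $296,793.60
Total interest = total paid − principal = $296,793.60 − $233,291.26 = $63,502.34

Total interest = (PMT × n) - PV = $63,502.34


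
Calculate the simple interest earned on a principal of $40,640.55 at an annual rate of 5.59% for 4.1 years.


Simple interest formula: I = P × r × t
I = $40,640.55 × 0.0559 × 4.1
I = $9,314.41

I = P × r × t = $9,314.41


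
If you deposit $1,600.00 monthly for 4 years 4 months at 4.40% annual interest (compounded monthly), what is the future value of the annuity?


Future value of an ordinary annuity: FV = PMT × ((1 + r)^n − 1) / r
Monthly rate r = 0.044/12 ≈ 0.00366667, n = 52
FV = $1,600.00 × ((1 + 0.044/12)^52 − 1) / (0.044/12)
FV = $1,600.00 × 57.172952
FV = $91,476.72

FV = PMT × ((1+r)^n - 1)/r = $91,476.72


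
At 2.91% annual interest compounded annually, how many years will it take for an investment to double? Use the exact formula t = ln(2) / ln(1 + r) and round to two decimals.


Doubling condition: (1 + r)^t = 2
Take ln of both sides: t × ln(1 + r) = ln(2)
t = ln(2) / ln(1 + r)
t = 0.693147 / 0.028685
t = 24.16

t = ln(2) / ln(1 + r) = 24.16 years


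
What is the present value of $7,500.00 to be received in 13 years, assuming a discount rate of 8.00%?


Present value formula: PV = FV / (1 + r)^t
PV = $7,500.00 / (1 + 0.08)^13
PV = $7,500.00 / 2.719624
PV = $2,757.73

PV = FV / (1 + r)^t = $2,757.73


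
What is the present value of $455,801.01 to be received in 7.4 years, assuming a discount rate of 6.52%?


Present value formula: PV = FV / (1 + r)^t
PV = $455,801.01 / (1 + 0.0652)^7.4
PV = $455,801.01 / 1.59584449
PV = $285,617.44

PV = FV / (1 + r)^t = $285,617.44


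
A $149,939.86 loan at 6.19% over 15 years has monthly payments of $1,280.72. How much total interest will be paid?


Total paid over the life of the loan = PMT × n.
Total paid = $1,280.72 × 180 = $230,529.60
Total interest = total paid − principal = $230,529.60 − $149,939.86 = $80,589.74

Total interest = (PMT × n) - PV = $80,589.74


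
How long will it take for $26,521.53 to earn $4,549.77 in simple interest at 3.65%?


Rearrange the simple interest formula for t:
I = P × r × t  ⇒  t = I / (P × r)
t = $4,549.77 / ($26,521.53 × 0.0365)
t = 4.7

t = I/(P×r) = 4.7 years


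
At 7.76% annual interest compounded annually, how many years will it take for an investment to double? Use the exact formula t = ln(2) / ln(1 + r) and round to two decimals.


Doubling condition: (1 + r)^t = 2
Take ln of both sides: t × ln(1 + r) = ln(2)
t = ln(2) / ln(1 + r)
t = 0.693147 / 0.074736
t = 9.27

t = ln(2) / ln(1 + r) = 9.27 years


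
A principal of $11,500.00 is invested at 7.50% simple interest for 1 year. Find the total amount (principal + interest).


Total amount formula: A = P(1 + rt) = P + P·r·t
Interest: I = P × r × t = $11,500.00 × 0.075 × 1 = $862.50
A = P + I = $11,500.00 + $862.50 = $12,362.50

A = P + I = P(1 + rt) = $12,362.50


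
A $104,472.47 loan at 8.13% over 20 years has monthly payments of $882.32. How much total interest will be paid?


Total paid over the life of the loan = PMT × n.
Total paid = $882.32 × 240 = $211,756.80
Total interest = total paid − principal = $211,756.80 − $104,472.47 = $107,284.33

Total interest = (PMT × n) - PV = $107,284.33


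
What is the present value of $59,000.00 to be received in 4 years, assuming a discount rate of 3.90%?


Present value formula: PV = FV / (1 + r)^t
PV = $59,000.00 / (1 + 0.039)^4
PV = $59,000.00 / 1.1653656
PV = $50,627.89

PV = FV / (1 + r)^t = $50,627.89


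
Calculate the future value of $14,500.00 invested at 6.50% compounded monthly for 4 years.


Compound interest formula: A = P(1 + r/n)^(nt)
A = $14,500.00 × (1 + 0.065/12)^(12 × 4)
Growth factor: (1 + 0.065/12)^48 = 1.2960204
A = $14,500.00 × 1.2960204
A = $18,792.30

A = P(1 + r/n)^(nt) = $18,792.30


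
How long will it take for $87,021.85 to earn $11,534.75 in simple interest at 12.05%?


Rearrange the simple interest formula for t:
I = P × r × t  ⇒  t = I / (P × r)
t = $11,534.75 / ($87,021.85 × 0.1205)
t = 1.1

t = I/(P×r) = 1.1 years


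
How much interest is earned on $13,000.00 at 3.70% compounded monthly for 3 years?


Compound interest earned = final amount − principal.
A = P(1 + r/n)^(nt) = $13,000.00 × (1 + 0.037/12)^(12 × 3) = $14,523.65
Interest = A − P = $14,523.65 − $13,000.00 = $1,523.65

Interest = A - P = $1,523.65


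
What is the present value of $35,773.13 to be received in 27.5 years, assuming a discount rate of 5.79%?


Present value formula: PV = FV / (1 + r)^t
PV = $35,773.13 / (1 + 0.0579)^27.5
PV = $35,773.13 / 4.701397
PV = $7,609.04

PV = FV / (1 + r)^t = $7,609.04


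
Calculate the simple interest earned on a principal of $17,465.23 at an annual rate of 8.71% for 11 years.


Simple interest formula: I = P × r × t
I = $17,465.23 × 0.0871 × 11
I = $16,733.44

I = P × r × t = $16,733.44


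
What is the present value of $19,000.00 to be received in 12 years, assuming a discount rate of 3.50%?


Present value formula: PV = FV / (1 + r)^t
PV = $19,000.00 / (1 + 0.035)^12
PV = $19,000.00 / 1.511069
PV = $12,573.88

PV = FV / (1 + r)^t = $12,573.88


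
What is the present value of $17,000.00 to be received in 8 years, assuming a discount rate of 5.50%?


Present value formula: PV = FV / (1 + r)^t
PV = $17,000.00 / (1 + 0.055)^8
PV = $17,000.00 / 1.534687
PV = $11,077.18

PV = FV / (1 + r)^t = $11,077.18


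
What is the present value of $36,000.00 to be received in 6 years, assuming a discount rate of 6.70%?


Present value formula: PV = FV / (1 + r)^t
PV = $36,000.00 / (1 + 0.067)^6
PV = $36,000.00 / 1.475661
PV = $24,395.85

PV = FV / (1 + r)^t = $24,395.85


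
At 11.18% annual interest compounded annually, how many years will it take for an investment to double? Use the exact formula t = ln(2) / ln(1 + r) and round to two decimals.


Doubling condition: (1 + r)^t = 2
Take ln of both sides: t × ln(1 + r) = ln(2)
t = ln(2) / ln(1 + r)
t = 0.693147 / 0.105980
t = 6.54

t = ln(2) / ln(1 + r) = 6.54 years


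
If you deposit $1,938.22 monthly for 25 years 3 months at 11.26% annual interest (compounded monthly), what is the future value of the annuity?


Future value of an ordinary annuity: FV = PMT × ((1 + r)^n − 1) / r
Monthly rate r = 0.1126/12 ≈ 0.00938333, n = 303
FV = $1,938.22 × ((1 + 0.1126/12)^303 − 1) / (0.1126/12)
FV = $1,938.22 × 1699.146761
FV = $3,293,320.24

FV = PMT × ((1+r)^n - 1)/r = $3,293,320.24


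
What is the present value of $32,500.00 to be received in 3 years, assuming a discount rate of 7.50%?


Present value formula: PV = FV / (1 + r)^t
PV = $32,500.00 / (1 + 0.075)^3
PV = $32,500.00 / 1.242297
PV = $26,161.22

PV = FV / (1 + r)^t = $26,161.22


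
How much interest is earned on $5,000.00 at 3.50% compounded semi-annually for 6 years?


Compound interest earned = final amount − principal.
A = P(1 + r/n)^(nt) = $5,000.00 × (1 + 0.035/2)^(2 × 6) = $6,157.20
Interest = A − P = $6,157.20 − $5,000.00 = $1,157.20

Interest = A - P = $1,157.20


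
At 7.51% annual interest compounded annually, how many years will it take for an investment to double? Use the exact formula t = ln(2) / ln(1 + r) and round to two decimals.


Doubling condition: (1 + r)^t = 2
Take ln of both sides: t × ln(1 + r) = ln(2)
t = ln(2) / ln(1 + r)
t = 0.693147 / 0.072414
t = 9.57

t = ln(2) / ln(1 + r) = 9.57 years


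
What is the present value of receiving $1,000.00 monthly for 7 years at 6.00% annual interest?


Present value of an ordinary annuity: PV = PMT × (1 − (1 + r)^(−n)) / r
Monthly rate r = 0.06/12 = 0.005, n = 84
PV = $1,000.00 × (1 − (1 + 0.06/12)^(−84)) / (0.06/12)
PV = $1,000.00 × 68.453042
PV = $68,453.04

PV = PMT × (1-(1+r)^(-n))/r = $68,453.04


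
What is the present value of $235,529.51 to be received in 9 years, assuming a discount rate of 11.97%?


Present value formula: PV = FV / (1 + r)^t
PV = $235,529.51 / (1 + 0.1197)^9
PV = $235,529.51 / 2.7664008
PV = $85,139.33

PV = FV / (1 + r)^t = $85,139.33


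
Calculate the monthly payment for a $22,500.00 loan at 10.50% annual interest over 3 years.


Loan payment formula: PMT = PV × r / (1 − (1 + r)^(−n))
Monthly rate r = 0.105/12 = 0.00875, n = 36 months
Denominator: 1 − (1 + 0.105/12)^(−36) = 0.269211
PMT = $22,500.00 × (0.105/12) / 0.269211
PMT = $731.30 per month

PMT = PV × r / (1-(1+r)^(-n)) = $731.30/month


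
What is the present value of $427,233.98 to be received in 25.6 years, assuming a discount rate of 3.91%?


Present value formula: PV = FV / (1 + r)^t
PV = $427,233.98 / (1 + 0.0391)^25.6
PV = $427,233.98 / 2.6694883
PV = $160,043.40

PV = FV / (1 + r)^t = $160,043.40


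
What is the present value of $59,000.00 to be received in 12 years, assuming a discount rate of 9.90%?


Present value formula: PV = FV / (1 + r)^t
PV = $59,000.00 / (1 + 0.099)^12
PV = $59,000.00 / 3.104362
PV = $19,005.52

PV = FV / (1 + r)^t = $19,005.52


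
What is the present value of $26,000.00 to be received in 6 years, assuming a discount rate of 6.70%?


Present value formula: PV = FV / (1 + r)^t
PV = $26,000.00 / (1 + 0.067)^6
PV = $26,000.00 / 1.4756607
PV = $17,619.23

PV = FV / (1 + r)^t = $17,619.23


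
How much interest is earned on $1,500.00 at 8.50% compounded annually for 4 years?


Compound interest earned = final amount − principal.
A = P(1 + r/n)^(nt) = $1,500.00 × (1 + 0.085/1)^(1 × 4) = $2,078.79
Interest = A − P = $2,078.79 − $1,500.00 = $578.79

Interest = A - P = $578.79


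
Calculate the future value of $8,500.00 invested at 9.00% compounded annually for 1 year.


Compound interest formula: A = P(1 + r/n)^(nt)
A = $8,500.00 × (1 + 0.09/1)^(1 × 1)
Growth factor: (1 + 0.09/1)^1 = 1.090000
A = $8,500.00 × 1.090000
A = $9,265.00

A = P(1 + r/n)^(nt) = $9,265.00


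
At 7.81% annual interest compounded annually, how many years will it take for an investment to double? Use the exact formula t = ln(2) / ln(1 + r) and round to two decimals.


Doubling condition: (1 + r)^t = 2
Take ln of both sides: t × ln(1 + r) = ln(2)
t = ln(2) / ln(1 + r)
t = 0.693147 / 0.075200
t = 9.22

t = ln(2) / ln(1 + r) = 9.22 years


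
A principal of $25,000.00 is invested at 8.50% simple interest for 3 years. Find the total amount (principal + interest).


Total amount formula: A = P(1 + rt) = P + P·r·t
Interest: I = P × r × t = $25,000.00 × 0.085 × 3 = $6,375.00
A = P + I = $25,000.00 + $6,375.00 = $31,375.00

A = P + I = P(1 + rt) = $31,375.00


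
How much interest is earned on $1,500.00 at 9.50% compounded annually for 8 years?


Compound interest earned = final amount − principal.
A = P(1 + r/n)^(nt) = $1,500.00 × (1 + 0.095/1)^(1 × 8) = $3,100.30
Interest = A − P = $3,100.30 − $1,500.00 = $1,600.30

Interest = A - P = $1,600.30


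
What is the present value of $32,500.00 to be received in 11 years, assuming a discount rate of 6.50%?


Present value formula: PV = FV / (1 + r)^t
PV = $32,500.00 / (1 + 0.065)^11
PV = $32,500.00 / 1.999151
PV = $16,256.90

PV = FV / (1 + r)^t = $16,256.90


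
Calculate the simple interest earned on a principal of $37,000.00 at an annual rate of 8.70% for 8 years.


Simple interest formula: I = P × r × t
I = $37,000.00 × 0.087 × 8
I = $25,752.00

I = P × r × t = $25,752.00


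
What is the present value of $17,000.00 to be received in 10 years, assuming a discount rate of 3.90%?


Present value formula: PV = FV / (1 + r)^t
PV = $17,000.00 / (1 + 0.039)^10
PV = $17,000.00 / 1.4660726
PV = $11,595.61

PV = FV / (1 + r)^t = $11,595.61


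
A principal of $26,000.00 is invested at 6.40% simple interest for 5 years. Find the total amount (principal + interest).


Total amount formula: A = P(1 + rt) = P + P·r·t
Interest: I = P × r × t = $26,000.00 × 0.064 × 5 = $8,320.00
A = P + I = $26,000.00 + $8,320.00 = $34,320.00

A = P + I = P(1 + rt) = $34,320.00


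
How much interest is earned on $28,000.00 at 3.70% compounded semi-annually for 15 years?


Compound interest earned = final amount − principal.
A = P(1 + r/n)^(nt) = $28,000.00 × (1 + 0.037/2)^(2 × 15) = $48,527.62
Interest = A − P = $48,527.62 − $28,000.00 = $20,527.62

Interest = A - P = $20,527.62


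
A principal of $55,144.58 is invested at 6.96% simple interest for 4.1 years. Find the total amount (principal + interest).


Total amount formula: A = P(1 + rt) = P + P·r·t
Interest: I = P × r × t = $55,144.58 × 0.0696 × 4.1 = $15,736.06
A = P + I = $55,144.58 + $15,736.06 = $70,880.64

A = P + I = P(1 + rt) = $70,880.64


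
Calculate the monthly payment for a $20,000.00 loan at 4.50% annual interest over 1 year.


Loan payment formula: PMT = PV × r / (1 − (1 + r)^(−n))
Monthly rate r = 0.045/12 = 0.00375, n = 12 months
Denominator: 1 − (1 + 0.045/12)^(−12) = 0.043922
PMT = $20,000.00 × (0.045/12) / 0.043922
PMT = $1,707.57 per month

PMT = PV × r / (1-(1+r)^(-n)) = $1,707.57/month


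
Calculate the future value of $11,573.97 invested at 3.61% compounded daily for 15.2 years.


Compound interest formula: A = P(1 + r/n)^(nt)
A = $11,573.97 × (1 + 0.0361/365)^(365 × 15.2)
Growth factor: (1 + 0.0361/365)^5548 = 1.730989
A = $11,573.97 × 1.730989
A = $20,034.41

A = P(1 + r/n)^(nt) = $20,034.41


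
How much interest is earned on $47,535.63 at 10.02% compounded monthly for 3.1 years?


Compound interest earned = final amount − principal.
A = P(1 + r/n)^(nt) = $47,535.63 × (1 + 0.1002/12)^(12 × 3.1) = $64,767.88
Interest = A − P = $64,767.88 − $47,535.63 = $17,232.25

Interest = A - P = $17,232.25


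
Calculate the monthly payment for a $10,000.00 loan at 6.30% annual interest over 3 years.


Loan payment formula: PMT = PV × r / (1 − (1 + r)^(−n))
Monthly rate r = 0.063/12 = 0.00525, n = 36 months
Denominator: 1 − (1 + 0.063/12)^(−36) = 0.171804
PMT = $10,000.00 × (0.063/12) / 0.171804
PMT = $305.58 per month

PMT = PV × r / (1-(1+r)^(-n)) = $305.58/month


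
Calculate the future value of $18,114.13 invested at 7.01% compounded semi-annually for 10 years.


Compound interest formula: A = P(1 + r/n)^(nt)
A = $18,114.13 × (1 + 0.0701/2)^(2 × 10)
Growth factor: (1 + 0.0701/2)^20 = 1.991712
A = $18,114.13 × 1.991712
A = $36,078.13

A = P(1 + r/n)^(nt) = $36,078.13


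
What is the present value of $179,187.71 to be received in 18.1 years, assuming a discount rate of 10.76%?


Present value formula: PV = FV / (1 + r)^t
PV = $179,187.71 / (1 + 0.1076)^18.1
PV = $179,187.71 / 6.358158
PV = $28,182.33

PV = FV / (1 + r)^t = $28,182.33


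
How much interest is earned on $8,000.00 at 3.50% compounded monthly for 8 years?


Compound interest earned = final amount − principal.
A = P(1 + r/n)^(nt) = $8,000.00 × (1 + 0.035/12)^(12 × 8) = $10,580.73
Interest = A − P = $10,580.73 − $8,000.00 = $2,580.73

Interest = A - P = $2,580.73


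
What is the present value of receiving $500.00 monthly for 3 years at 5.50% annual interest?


Present value of an ordinary annuity: PV = PMT × (1 − (1 + r)^(−n)) / r
Monthly rate r = 0.055/12 ≈ 0.00458333, n = 36
PV = $500.00 × (1 − (1 + 0.055/12)^(−36)) / (0.055/12)
PV = $500.00 × 33.117077
PV = $16,558.54

PV = PMT × (1-(1+r)^(-n))/r = $16,558.54


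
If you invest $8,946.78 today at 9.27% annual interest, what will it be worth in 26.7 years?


Future value formula: FV = PV × (1 + r)^t
FV = $8,946.78 × (1 + 0.0927)^26.7
FV = $8,946.78 × 10.665352
FV = $95,420.56

FV = PV × (1 + r)^t = $95,420.56


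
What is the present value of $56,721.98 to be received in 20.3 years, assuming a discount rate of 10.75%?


Present value formula: PV = FV / (1 + r)^t
PV = $56,721.98 / (1 + 0.1075)^20.3
PV = $56,721.98 / 7.946535
PV = $7,137.95

PV = FV / (1 + r)^t = $7,137.95


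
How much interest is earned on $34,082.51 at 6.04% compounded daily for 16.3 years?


Compound interest earned = final amount − principal.
A = P(1 + r/n)^(nt) = $34,082.51 × (1 + 0.0604/365)^(365 × 16.3) = $91,215.32
Interest = A − P = $91,215.32 − $34,082.51 = $57,132.81

Interest = A - P = $57,132.81


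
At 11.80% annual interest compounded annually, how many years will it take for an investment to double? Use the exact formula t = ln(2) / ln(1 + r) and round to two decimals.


Doubling condition: (1 + r)^t = 2
Take ln of both sides: t × ln(1 + r) = ln(2)
t = ln(2) / ln(1 + r)
t = 0.693147 / 0.111541
t = 6.21

t = ln(2) / ln(1 + r) = 6.21 years


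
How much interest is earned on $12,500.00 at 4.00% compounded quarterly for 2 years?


Compound interest earned = final amount − principal.
A = P(1 + r/n)^(nt) = $12,500.00 × (1 + 0.04/4)^(4 × 2) = $13,535.71
Interest = A − P = $13,535.71 − $12,500.00 = $1,035.71

Interest = A - P = $1,035.71


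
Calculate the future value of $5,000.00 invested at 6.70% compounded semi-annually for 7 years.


Compound interest formula: A = P(1 + r/n)^(nt)
A = $5,000.00 × (1 + 0.067/2)^(2 × 7)
Growth factor: (1 + 0.067/2)^14 = 1.5861591
A = $5,000.00 × 1.5861591
A = $7,930.80

A = P(1 + r/n)^(nt) = $7,930.80


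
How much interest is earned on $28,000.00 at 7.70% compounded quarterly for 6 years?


Compound interest earned = final amount − principal.
A = P(1 + r/n)^(nt) = $28,000.00 × (1 + 0.077/4)^(4 × 6) = $44,248.17
Interest = A − P = $44,248.17 − $28,000.00 = $16,248.17

Interest = A - P = $16,248.17


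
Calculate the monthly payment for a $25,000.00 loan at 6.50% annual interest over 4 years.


Loan payment formula: PMT = PV × r / (1 − (1 + r)^(−n))
Monthly rate r = 0.065/12 ≈ 0.00541667, n = 48 months
Denominator: 1 − (1 + 0.065/12)^(−48) = 0.228407
PMT = $25,000.00 × (0.065/12) / 0.228407
PMT = $592.87 per month

PMT = PV × r / (1-(1+r)^(-n)) = $592.87/month


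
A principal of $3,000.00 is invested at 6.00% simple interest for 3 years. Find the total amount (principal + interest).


Total amount formula: A = P(1 + rt) = P + P·r·t
Interest: I = P × r × t = $3,000.00 × 0.06 × 3 = $540.00
A = P + I = $3,000.00 + $540.00 = $3,540.00

A = P + I = P(1 + rt) = $3,540.00


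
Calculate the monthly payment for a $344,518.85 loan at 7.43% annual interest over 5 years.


Loan payment formula: PMT = PV × r / (1 − (1 + r)^(−n))
Monthly rate r = 0.0743/12 ≈ 0.00619167, n = 60 months
Denominator: 1 − (1 + 0.0743/12)^(−60) = 0.3095106
PMT = $344,518.85 × (0.0743/12) / 0.3095106
PMT = $6,892.00 per month

PMT = PV × r / (1-(1+r)^(-n)) = $6,892.00/month


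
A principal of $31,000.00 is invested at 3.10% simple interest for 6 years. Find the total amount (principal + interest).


Total amount formula: A = P(1 + rt) = P + P·r·t
Interest: I = P × r × t = $31,000.00 × 0.031 × 6 = $5,766.00
A = P + I = $31,000.00 + $5,766.00 = $36,766.00

A = P + I = P(1 + rt) = $36,766.00


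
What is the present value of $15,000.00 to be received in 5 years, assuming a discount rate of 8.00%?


Present value formula: PV = FV / (1 + r)^t
PV = $15,000.00 / (1 + 0.08)^5
PV = $15,000.00 / 1.469328
PV = $10,208.75

PV = FV / (1 + r)^t = $10,208.75


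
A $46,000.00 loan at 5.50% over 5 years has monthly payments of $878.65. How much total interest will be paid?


Total paid over the life of the loan = PMT × n.
Total paid = $878.65 × 60 = $52,719.00
Total interest = total paid − principal = $52,719.00 − $46,000.00 = $6,719.00

Total interest = (PMT × n) - PV = $6,719.00


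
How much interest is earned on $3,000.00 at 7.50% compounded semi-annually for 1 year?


Compound interest earned = final amount − principal.
A = P(1 + r/n)^(nt) = $3,000.00 × (1 + 0.075/2)^(2 × 1) = $3,229.22
Interest = A − P = $3,229.22 − $3,000.00 = $229.22

Interest = A - P = $229.22


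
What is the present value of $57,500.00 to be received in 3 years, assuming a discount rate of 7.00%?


Present value formula: PV = FV / (1 + r)^t
PV = $57,500.00 / (1 + 0.07)^3
PV = $57,500.00 / 1.225043
PV = $46,937.13

PV = FV / (1 + r)^t = $46,937.13


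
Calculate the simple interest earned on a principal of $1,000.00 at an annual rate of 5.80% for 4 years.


Simple interest formula: I = P × r × t
I = $1,000.00 × 0.058 × 4
I = $232.00

I = P × r × t = $232.00


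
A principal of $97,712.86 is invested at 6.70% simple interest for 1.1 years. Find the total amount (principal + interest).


Total amount formula: A = P(1 + rt) = P + P·r·t
Interest: I = P × r × t = $97,712.86 × 0.067 × 1.1 = $7,201.44
A = P + I = $97,712.86 + $7,201.44 = $104,914.30

A = P + I = P(1 + rt) = $104,914.30


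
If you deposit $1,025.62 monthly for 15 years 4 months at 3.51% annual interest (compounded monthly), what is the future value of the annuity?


Future value of an ordinary annuity: FV = PMT × ((1 + r)^n − 1) / r
Monthly rate r = 0.0351/12 = 0.002925, n = 184
FV = $1,025.62 × ((1 + 0.0351/12)^184 − 1) / (0.0351/12)
FV = $1,025.62 × 243.273747
FV = $249,506.42

FV = PMT × ((1+r)^n - 1)/r = $249,506.42


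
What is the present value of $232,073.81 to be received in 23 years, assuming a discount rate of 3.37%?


Present value formula: PV = FV / (1 + r)^t
PV = $232,073.81 / (1 + 0.0337)^23
PV = $232,073.81 / 2.1432551
PV = $108,281.00

PV = FV / (1 + r)^t = $108,281.00


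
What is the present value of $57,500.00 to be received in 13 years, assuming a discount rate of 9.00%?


Present value formula: PV = FV / (1 + r)^t
PV = $57,500.00 / (1 + 0.09)^13
PV = $57,500.00 / 3.065805
PV = $18,755.27

PV = FV / (1 + r)^t = $18,755.27


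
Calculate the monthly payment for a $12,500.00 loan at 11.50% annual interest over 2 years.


Loan payment formula: PMT = PV × r / (1 − (1 + r)^(−n))
Monthly rate r = 0.115/12 ≈ 0.00958333, n = 24 months
Denominator: 1 − (1 + 0.115/12)^(−24) = 0.204596
PMT = $12,500.00 × (0.115/12) / 0.204596
PMT = $585.50 per month

PMT = PV × r / (1-(1+r)^(-n)) = $585.50/month


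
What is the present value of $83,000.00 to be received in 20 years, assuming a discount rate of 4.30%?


Present value formula: PV = FV / (1 + r)^t
PV = $83,000.00 / (1 + 0.043)^20
PV = $83,000.00 / 2.321059
PV = $35,759.54

PV = FV / (1 + r)^t = $35,759.54


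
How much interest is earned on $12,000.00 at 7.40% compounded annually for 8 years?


Compound interest earned = final amount − principal.
A = P(1 + r/n)^(nt) = $12,000.00 × (1 + 0.074/1)^(1 × 8) = $21,242.98
Interest = A − P = $21,242.98 − $12,000.00 = $9,242.98

Interest = A - P = $9,242.98


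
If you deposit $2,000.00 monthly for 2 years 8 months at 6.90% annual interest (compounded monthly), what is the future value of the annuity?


Future value of an ordinary annuity: FV = PMT × ((1 + r)^n − 1) / r
Monthly rate r = 0.069/12 = 0.00575, n = 32
FV = $2,000.00 × ((1 + 0.069/12)^32 − 1) / (0.069/12)
FV = $2,000.00 × 35.023052
FV = $70,046.10

FV = PMT × ((1+r)^n - 1)/r = $70,046.10


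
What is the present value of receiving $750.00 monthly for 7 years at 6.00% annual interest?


Present value of an ordinary annuity: PV = PMT × (1 − (1 + r)^(−n)) / r
Monthly rate r = 0.06/12 = 0.005, n = 84
PV = $750.00 × (1 − (1 + 0.06/12)^(−84)) / (0.06/12)
PV = $750.00 × 68.453042
PV = $51,339.78

PV = PMT × (1-(1+r)^(-n))/r = $51,339.78


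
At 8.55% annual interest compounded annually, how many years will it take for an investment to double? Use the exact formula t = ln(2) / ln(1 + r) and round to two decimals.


Doubling condition: (1 + r)^t = 2
Take ln of both sides: t × ln(1 + r) = ln(2)
t = ln(2) / ln(1 + r)
t = 0.693147 / 0.082041
t = 8.45

t = ln(2) / ln(1 + r) = 8.45 years


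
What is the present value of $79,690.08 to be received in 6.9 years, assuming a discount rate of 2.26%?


Present value formula: PV = FV / (1 + r)^t
PV = $79,690.08 / (1 + 0.0226)^6.9
PV = $79,690.08 / 1.1667289
PV = $68,302.14

PV = FV / (1 + r)^t = $68,302.14


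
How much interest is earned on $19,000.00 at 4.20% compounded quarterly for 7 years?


Compound interest earned = final amount − principal.
A = P(1 + r/n)^(nt) = $19,000.00 × (1 + 0.042/4)^(4 × 7) = $25,454.85
Interest = A − P = $25,454.85 − $19,000.00 = $6,454.85

Interest = A - P = $6,454.85


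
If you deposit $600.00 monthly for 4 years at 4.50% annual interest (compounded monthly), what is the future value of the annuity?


Future value of an ordinary annuity: FV = PMT × ((1 + r)^n − 1) / r
Monthly rate r = 0.045/12 = 0.00375, n = 48
FV = $600.00 × ((1 + 0.045/12)^48 − 1) / (0.045/12)
FV = $600.00 × 52.483834
FV = $31,490.30

FV = PMT × ((1+r)^n - 1)/r = $31,490.30


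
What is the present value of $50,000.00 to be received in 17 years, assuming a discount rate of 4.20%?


Present value formula: PV = FV / (1 + r)^t
PV = $50,000.00 / (1 + 0.042)^17
PV = $50,000.00 / 2.012571
PV = $24,843.84

PV = FV / (1 + r)^t = $24,843.84


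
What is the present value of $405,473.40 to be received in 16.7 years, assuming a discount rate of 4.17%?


Present value formula: PV = FV / (1 + r)^t
PV = $405,473.40 / (1 + 0.0417)^16.7
PV = $405,473.40 / 1.9783471
PV = $204,955.64

PV = FV / (1 + r)^t = $204,955.64


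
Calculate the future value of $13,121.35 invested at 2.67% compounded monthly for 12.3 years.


Compound interest formula: A = P(1 + r/n)^(nt)
A = $13,121.35 × (1 + 0.0267/12)^(12 × 12.3)
Growth factor: (1 + 0.0267/12)^147.6 = 1.388252
A = $13,121.35 × 1.388252
A = $18,215.74

A = P(1 + r/n)^(nt) = $18,215.74


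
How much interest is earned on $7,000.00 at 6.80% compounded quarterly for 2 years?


Compound interest earned = final amount − principal.
A = P(1 + r/n)^(nt) = $7,000.00 × (1 + 0.068/4)^(4 × 2) = $8,010.61
Interest = A − P = $8,010.61 − $7,000.00 = $1,010.61

Interest = A - P = $1,010.61


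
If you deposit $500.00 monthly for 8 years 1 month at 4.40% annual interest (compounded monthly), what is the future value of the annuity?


Future value of an ordinary annuity: FV = PMT × ((1 + r)^n − 1) / r
Monthly rate r = 0.044/12 ≈ 0.00366667, n = 97
FV = $500.00 × ((1 + 0.044/12)^97 − 1) / (0.044/12)
FV = $500.00 × 116.237389
FV = $58,118.69

FV = PMT × ((1+r)^n - 1)/r = $58,118.69


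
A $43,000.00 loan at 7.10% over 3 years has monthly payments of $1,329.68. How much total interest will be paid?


Total paid over the life of the loan = PMT × n.
Total paid = $1,329.68 × 36 = $47,868.48
Total interest = total paid − principal = $47,868.48 − $43,000.00 = $4,868.48

Total interest = (PMT × n) - PV = $4,868.48


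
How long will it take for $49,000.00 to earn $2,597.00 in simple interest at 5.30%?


Rearrange the simple interest formula for t:
I = P × r × t  ⇒  t = I / (P × r)
t = $2,597.00 / ($49,000.00 × 0.053)
t = 1

t = I/(P×r) = 1 year


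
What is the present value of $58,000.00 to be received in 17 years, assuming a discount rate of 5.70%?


Present value formula: PV = FV / (1 + r)^t
PV = $58,000.00 / (1 + 0.057)^17
PV = $58,000.00 / 2.566107
PV = $22,602.33

PV = FV / (1 + r)^t = $22,602.33


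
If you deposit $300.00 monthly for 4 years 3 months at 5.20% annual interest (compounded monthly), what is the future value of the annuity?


Future value of an ordinary annuity: FV = PMT × ((1 + r)^n − 1) / r
Monthly rate r = 0.052/12 ≈ 0.00433333, n = 51
FV = $300.00 × ((1 + 0.052/12)^51 − 1) / (0.052/12)
FV = $300.00 × 56.937238
FV = $17,081.17

FV = PMT × ((1+r)^n - 1)/r = $17,081.17


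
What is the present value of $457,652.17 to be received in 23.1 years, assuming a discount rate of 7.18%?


Present value formula: PV = FV / (1 + r)^t
PV = $457,652.17 / (1 + 0.0718)^23.1
PV = $457,652.17 / 4.9616678
PV = $92,237.57

PV = FV / (1 + r)^t = $92,237.57


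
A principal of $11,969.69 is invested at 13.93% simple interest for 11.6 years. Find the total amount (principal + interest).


Total amount formula: A = P(1 + rt) = P + P·r·t
Interest: I = P × r × t = $11,969.69 × 0.1393 × 11.6 = $19,341.58
A = P + I = $11,969.69 + $19,341.58 = $31,311.27

A = P + I = P(1 + rt) = $31,311.27


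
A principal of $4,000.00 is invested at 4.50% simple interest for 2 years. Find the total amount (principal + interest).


Total amount formula: A = P(1 + rt) = P + P·r·t
Interest: I = P × r × t = $4,000.00 × 0.045 × 2 = $360.00
A = P + I = $4,000.00 + $360.00 = $4,360.00

A = P + I = P(1 + rt) = $4,360.00


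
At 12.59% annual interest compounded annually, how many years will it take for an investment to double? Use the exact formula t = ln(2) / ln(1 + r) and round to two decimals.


Doubling condition: (1 + r)^t = 2
Take ln of both sides: t × ln(1 + r) = ln(2)
t = ln(2) / ln(1 + r)
t = 0.693147 / 0.118583
t = 5.85

t = ln(2) / ln(1 + r) = 5.85 years


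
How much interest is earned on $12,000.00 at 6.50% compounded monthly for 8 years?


Compound interest earned = final amount − principal.
A = P(1 + r/n)^(nt) = $12,000.00 × (1 + 0.065/12)^(12 × 8) = $20,156.03
Interest = A − P = $20,156.03 − $12,000.00 = $8,156.03

Interest = A - P = $8,156.03


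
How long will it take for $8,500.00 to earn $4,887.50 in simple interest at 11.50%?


Rearrange the simple interest formula for t:
I = P × r × t  ⇒  t = I / (P × r)
t = $4,887.50 / ($8,500.00 × 0.115)
t = 5

t = I/(P×r) = 5 years
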